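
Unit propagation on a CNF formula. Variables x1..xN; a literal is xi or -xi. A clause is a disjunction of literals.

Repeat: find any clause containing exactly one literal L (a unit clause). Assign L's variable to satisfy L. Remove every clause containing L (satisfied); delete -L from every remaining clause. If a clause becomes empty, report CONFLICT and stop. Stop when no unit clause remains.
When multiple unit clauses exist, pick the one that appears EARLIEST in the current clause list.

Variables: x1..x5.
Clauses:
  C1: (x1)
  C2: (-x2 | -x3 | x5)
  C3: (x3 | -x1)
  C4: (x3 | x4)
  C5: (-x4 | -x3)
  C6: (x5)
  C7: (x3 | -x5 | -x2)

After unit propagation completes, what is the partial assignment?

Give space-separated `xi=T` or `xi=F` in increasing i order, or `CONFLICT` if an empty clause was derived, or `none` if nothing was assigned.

Answer: x1=T x3=T x4=F x5=T

Derivation:
unit clause [1] forces x1=T; simplify:
  drop -1 from [3, -1] -> [3]
  satisfied 1 clause(s); 6 remain; assigned so far: [1]
unit clause [3] forces x3=T; simplify:
  drop -3 from [-2, -3, 5] -> [-2, 5]
  drop -3 from [-4, -3] -> [-4]
  satisfied 3 clause(s); 3 remain; assigned so far: [1, 3]
unit clause [-4] forces x4=F; simplify:
  satisfied 1 clause(s); 2 remain; assigned so far: [1, 3, 4]
unit clause [5] forces x5=T; simplify:
  satisfied 2 clause(s); 0 remain; assigned so far: [1, 3, 4, 5]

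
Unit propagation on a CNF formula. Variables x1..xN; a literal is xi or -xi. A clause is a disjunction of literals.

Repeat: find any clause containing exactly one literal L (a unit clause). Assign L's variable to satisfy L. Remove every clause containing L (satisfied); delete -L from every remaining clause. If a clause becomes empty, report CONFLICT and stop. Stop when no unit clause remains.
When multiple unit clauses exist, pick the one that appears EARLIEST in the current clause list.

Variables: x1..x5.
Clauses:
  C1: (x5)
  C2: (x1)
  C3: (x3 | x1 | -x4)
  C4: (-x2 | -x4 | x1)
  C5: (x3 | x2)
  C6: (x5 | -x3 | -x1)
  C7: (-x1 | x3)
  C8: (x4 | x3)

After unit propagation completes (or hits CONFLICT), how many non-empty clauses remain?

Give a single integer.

unit clause [5] forces x5=T; simplify:
  satisfied 2 clause(s); 6 remain; assigned so far: [5]
unit clause [1] forces x1=T; simplify:
  drop -1 from [-1, 3] -> [3]
  satisfied 3 clause(s); 3 remain; assigned so far: [1, 5]
unit clause [3] forces x3=T; simplify:
  satisfied 3 clause(s); 0 remain; assigned so far: [1, 3, 5]

Answer: 0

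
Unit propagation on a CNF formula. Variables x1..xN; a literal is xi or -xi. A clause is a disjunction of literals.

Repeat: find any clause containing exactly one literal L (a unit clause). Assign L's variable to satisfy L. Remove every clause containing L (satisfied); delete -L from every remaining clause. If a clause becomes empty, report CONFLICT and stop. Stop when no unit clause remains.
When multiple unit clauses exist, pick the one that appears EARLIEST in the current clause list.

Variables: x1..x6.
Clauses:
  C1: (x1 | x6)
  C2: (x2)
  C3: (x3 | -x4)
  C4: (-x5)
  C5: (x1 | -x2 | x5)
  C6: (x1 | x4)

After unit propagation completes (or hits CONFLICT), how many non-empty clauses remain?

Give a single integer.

unit clause [2] forces x2=T; simplify:
  drop -2 from [1, -2, 5] -> [1, 5]
  satisfied 1 clause(s); 5 remain; assigned so far: [2]
unit clause [-5] forces x5=F; simplify:
  drop 5 from [1, 5] -> [1]
  satisfied 1 clause(s); 4 remain; assigned so far: [2, 5]
unit clause [1] forces x1=T; simplify:
  satisfied 3 clause(s); 1 remain; assigned so far: [1, 2, 5]

Answer: 1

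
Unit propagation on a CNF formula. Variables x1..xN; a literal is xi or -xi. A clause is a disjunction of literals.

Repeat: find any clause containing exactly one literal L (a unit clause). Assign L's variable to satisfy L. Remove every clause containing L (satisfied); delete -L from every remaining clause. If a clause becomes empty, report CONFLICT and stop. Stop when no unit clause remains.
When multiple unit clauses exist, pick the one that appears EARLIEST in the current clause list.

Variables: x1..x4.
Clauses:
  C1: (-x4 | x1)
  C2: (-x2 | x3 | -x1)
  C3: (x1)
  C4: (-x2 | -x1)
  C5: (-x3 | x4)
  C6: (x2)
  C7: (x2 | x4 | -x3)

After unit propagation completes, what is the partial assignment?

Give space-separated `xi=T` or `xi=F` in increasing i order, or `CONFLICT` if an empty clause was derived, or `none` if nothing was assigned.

unit clause [1] forces x1=T; simplify:
  drop -1 from [-2, 3, -1] -> [-2, 3]
  drop -1 from [-2, -1] -> [-2]
  satisfied 2 clause(s); 5 remain; assigned so far: [1]
unit clause [-2] forces x2=F; simplify:
  drop 2 from [2] -> [] (empty!)
  drop 2 from [2, 4, -3] -> [4, -3]
  satisfied 2 clause(s); 3 remain; assigned so far: [1, 2]
CONFLICT (empty clause)

Answer: CONFLICT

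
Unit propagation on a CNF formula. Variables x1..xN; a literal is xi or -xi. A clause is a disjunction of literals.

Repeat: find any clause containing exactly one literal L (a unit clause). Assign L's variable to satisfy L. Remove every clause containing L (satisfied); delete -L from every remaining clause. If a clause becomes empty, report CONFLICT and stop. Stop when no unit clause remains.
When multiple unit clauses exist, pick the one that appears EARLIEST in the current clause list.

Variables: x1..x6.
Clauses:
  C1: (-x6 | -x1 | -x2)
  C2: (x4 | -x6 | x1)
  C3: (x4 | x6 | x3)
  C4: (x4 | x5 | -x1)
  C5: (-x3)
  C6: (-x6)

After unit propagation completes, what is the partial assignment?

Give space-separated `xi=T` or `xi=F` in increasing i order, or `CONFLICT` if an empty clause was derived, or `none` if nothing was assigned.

Answer: x3=F x4=T x6=F

Derivation:
unit clause [-3] forces x3=F; simplify:
  drop 3 from [4, 6, 3] -> [4, 6]
  satisfied 1 clause(s); 5 remain; assigned so far: [3]
unit clause [-6] forces x6=F; simplify:
  drop 6 from [4, 6] -> [4]
  satisfied 3 clause(s); 2 remain; assigned so far: [3, 6]
unit clause [4] forces x4=T; simplify:
  satisfied 2 clause(s); 0 remain; assigned so far: [3, 4, 6]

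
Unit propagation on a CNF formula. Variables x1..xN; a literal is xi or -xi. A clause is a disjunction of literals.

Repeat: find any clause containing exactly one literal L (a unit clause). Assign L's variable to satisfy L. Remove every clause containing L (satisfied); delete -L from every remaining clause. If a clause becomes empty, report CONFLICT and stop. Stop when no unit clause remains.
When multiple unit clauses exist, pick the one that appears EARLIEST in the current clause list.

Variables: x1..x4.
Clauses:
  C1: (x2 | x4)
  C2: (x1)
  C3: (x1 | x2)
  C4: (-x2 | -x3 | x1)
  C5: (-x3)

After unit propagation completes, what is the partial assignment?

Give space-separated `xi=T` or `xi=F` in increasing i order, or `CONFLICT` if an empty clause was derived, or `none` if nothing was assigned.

unit clause [1] forces x1=T; simplify:
  satisfied 3 clause(s); 2 remain; assigned so far: [1]
unit clause [-3] forces x3=F; simplify:
  satisfied 1 clause(s); 1 remain; assigned so far: [1, 3]

Answer: x1=T x3=F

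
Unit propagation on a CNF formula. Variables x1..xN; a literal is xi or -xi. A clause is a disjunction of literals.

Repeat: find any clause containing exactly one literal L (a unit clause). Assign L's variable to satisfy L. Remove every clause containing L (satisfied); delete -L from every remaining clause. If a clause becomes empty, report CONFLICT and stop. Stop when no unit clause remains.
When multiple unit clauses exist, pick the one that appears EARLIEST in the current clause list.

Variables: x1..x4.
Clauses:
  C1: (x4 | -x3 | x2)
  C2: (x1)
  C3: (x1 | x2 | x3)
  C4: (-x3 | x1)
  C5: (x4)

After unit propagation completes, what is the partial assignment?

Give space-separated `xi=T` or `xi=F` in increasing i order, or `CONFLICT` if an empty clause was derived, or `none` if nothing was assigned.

unit clause [1] forces x1=T; simplify:
  satisfied 3 clause(s); 2 remain; assigned so far: [1]
unit clause [4] forces x4=T; simplify:
  satisfied 2 clause(s); 0 remain; assigned so far: [1, 4]

Answer: x1=T x4=T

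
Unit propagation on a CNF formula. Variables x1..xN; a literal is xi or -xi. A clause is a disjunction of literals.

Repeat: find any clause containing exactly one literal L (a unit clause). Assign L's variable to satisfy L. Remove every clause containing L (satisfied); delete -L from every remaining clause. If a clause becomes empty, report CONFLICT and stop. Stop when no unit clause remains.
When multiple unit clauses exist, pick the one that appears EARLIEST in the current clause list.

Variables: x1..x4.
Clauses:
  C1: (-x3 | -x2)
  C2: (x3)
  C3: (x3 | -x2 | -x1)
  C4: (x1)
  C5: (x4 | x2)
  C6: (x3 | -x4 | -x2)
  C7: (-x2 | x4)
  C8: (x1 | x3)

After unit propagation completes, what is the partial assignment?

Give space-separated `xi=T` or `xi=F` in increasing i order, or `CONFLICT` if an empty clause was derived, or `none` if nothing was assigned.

unit clause [3] forces x3=T; simplify:
  drop -3 from [-3, -2] -> [-2]
  satisfied 4 clause(s); 4 remain; assigned so far: [3]
unit clause [-2] forces x2=F; simplify:
  drop 2 from [4, 2] -> [4]
  satisfied 2 clause(s); 2 remain; assigned so far: [2, 3]
unit clause [1] forces x1=T; simplify:
  satisfied 1 clause(s); 1 remain; assigned so far: [1, 2, 3]
unit clause [4] forces x4=T; simplify:
  satisfied 1 clause(s); 0 remain; assigned so far: [1, 2, 3, 4]

Answer: x1=T x2=F x3=T x4=T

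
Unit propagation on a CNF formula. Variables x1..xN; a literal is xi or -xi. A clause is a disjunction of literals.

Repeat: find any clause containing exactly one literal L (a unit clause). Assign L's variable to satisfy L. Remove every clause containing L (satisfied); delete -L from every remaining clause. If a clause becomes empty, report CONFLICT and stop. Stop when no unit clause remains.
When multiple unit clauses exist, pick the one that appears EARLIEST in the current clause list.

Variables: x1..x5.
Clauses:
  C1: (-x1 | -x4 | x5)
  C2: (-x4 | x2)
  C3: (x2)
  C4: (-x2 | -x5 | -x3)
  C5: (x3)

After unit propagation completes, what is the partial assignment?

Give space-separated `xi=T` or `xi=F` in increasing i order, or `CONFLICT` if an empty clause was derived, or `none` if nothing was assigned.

unit clause [2] forces x2=T; simplify:
  drop -2 from [-2, -5, -3] -> [-5, -3]
  satisfied 2 clause(s); 3 remain; assigned so far: [2]
unit clause [3] forces x3=T; simplify:
  drop -3 from [-5, -3] -> [-5]
  satisfied 1 clause(s); 2 remain; assigned so far: [2, 3]
unit clause [-5] forces x5=F; simplify:
  drop 5 from [-1, -4, 5] -> [-1, -4]
  satisfied 1 clause(s); 1 remain; assigned so far: [2, 3, 5]

Answer: x2=T x3=T x5=F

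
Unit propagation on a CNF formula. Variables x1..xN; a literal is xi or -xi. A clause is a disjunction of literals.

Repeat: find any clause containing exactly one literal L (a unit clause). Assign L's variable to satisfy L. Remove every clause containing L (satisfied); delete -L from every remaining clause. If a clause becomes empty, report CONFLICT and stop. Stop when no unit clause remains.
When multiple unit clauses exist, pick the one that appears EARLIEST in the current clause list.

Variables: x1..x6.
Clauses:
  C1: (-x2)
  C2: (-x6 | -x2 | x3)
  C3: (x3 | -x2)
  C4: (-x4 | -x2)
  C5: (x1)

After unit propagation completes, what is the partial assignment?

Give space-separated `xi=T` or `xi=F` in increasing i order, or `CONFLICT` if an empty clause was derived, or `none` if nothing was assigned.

Answer: x1=T x2=F

Derivation:
unit clause [-2] forces x2=F; simplify:
  satisfied 4 clause(s); 1 remain; assigned so far: [2]
unit clause [1] forces x1=T; simplify:
  satisfied 1 clause(s); 0 remain; assigned so far: [1, 2]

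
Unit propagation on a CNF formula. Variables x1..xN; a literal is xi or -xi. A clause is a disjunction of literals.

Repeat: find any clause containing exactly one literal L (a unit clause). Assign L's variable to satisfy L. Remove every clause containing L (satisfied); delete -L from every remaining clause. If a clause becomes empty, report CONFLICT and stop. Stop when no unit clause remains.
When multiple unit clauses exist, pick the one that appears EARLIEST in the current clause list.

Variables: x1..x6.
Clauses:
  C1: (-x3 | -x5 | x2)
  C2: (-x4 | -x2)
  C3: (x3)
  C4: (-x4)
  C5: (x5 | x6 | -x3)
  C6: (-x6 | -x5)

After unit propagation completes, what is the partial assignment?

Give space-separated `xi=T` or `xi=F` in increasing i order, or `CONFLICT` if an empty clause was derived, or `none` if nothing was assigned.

unit clause [3] forces x3=T; simplify:
  drop -3 from [-3, -5, 2] -> [-5, 2]
  drop -3 from [5, 6, -3] -> [5, 6]
  satisfied 1 clause(s); 5 remain; assigned so far: [3]
unit clause [-4] forces x4=F; simplify:
  satisfied 2 clause(s); 3 remain; assigned so far: [3, 4]

Answer: x3=T x4=F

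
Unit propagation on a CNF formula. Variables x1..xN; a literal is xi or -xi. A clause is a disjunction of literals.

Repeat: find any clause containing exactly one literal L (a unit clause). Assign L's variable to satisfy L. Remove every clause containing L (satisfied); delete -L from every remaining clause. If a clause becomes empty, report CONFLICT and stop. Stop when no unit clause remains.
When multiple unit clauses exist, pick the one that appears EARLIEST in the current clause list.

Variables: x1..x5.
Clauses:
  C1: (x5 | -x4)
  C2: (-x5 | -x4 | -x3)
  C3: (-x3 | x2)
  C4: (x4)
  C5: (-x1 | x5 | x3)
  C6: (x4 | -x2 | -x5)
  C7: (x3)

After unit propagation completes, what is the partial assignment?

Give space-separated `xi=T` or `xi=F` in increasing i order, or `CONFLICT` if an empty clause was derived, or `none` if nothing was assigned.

Answer: CONFLICT

Derivation:
unit clause [4] forces x4=T; simplify:
  drop -4 from [5, -4] -> [5]
  drop -4 from [-5, -4, -3] -> [-5, -3]
  satisfied 2 clause(s); 5 remain; assigned so far: [4]
unit clause [5] forces x5=T; simplify:
  drop -5 from [-5, -3] -> [-3]
  satisfied 2 clause(s); 3 remain; assigned so far: [4, 5]
unit clause [-3] forces x3=F; simplify:
  drop 3 from [3] -> [] (empty!)
  satisfied 2 clause(s); 1 remain; assigned so far: [3, 4, 5]
CONFLICT (empty clause)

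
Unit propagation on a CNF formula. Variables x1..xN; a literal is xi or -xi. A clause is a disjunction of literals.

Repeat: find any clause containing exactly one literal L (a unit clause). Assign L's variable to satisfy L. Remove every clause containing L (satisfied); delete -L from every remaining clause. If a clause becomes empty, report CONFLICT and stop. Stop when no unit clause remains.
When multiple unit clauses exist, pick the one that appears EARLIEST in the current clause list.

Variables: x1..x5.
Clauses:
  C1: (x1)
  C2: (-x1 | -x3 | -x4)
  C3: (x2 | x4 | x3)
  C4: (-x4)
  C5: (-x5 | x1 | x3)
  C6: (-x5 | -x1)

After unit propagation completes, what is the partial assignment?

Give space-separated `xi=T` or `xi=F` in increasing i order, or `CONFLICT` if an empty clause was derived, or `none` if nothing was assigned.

unit clause [1] forces x1=T; simplify:
  drop -1 from [-1, -3, -4] -> [-3, -4]
  drop -1 from [-5, -1] -> [-5]
  satisfied 2 clause(s); 4 remain; assigned so far: [1]
unit clause [-4] forces x4=F; simplify:
  drop 4 from [2, 4, 3] -> [2, 3]
  satisfied 2 clause(s); 2 remain; assigned so far: [1, 4]
unit clause [-5] forces x5=F; simplify:
  satisfied 1 clause(s); 1 remain; assigned so far: [1, 4, 5]

Answer: x1=T x4=F x5=F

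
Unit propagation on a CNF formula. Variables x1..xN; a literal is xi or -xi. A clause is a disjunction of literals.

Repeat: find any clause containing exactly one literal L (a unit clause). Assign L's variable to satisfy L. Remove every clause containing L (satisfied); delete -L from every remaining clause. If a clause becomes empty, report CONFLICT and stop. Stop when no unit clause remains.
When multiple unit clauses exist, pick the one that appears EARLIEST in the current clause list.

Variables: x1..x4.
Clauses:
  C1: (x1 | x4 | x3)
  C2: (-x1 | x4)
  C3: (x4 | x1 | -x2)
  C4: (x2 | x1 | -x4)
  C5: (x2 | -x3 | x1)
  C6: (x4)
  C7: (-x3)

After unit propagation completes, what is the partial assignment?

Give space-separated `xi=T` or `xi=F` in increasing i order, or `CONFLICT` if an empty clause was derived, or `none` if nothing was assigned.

unit clause [4] forces x4=T; simplify:
  drop -4 from [2, 1, -4] -> [2, 1]
  satisfied 4 clause(s); 3 remain; assigned so far: [4]
unit clause [-3] forces x3=F; simplify:
  satisfied 2 clause(s); 1 remain; assigned so far: [3, 4]

Answer: x3=F x4=T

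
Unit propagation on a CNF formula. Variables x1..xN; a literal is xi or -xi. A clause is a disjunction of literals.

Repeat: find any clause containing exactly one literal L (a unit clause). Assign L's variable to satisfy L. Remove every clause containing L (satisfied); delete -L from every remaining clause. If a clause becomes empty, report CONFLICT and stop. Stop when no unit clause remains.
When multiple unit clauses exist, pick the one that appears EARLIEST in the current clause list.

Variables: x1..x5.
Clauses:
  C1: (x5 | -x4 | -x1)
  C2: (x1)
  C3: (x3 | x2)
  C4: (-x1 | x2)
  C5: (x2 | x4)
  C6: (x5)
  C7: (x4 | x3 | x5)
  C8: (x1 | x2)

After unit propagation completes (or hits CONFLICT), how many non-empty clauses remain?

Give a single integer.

unit clause [1] forces x1=T; simplify:
  drop -1 from [5, -4, -1] -> [5, -4]
  drop -1 from [-1, 2] -> [2]
  satisfied 2 clause(s); 6 remain; assigned so far: [1]
unit clause [2] forces x2=T; simplify:
  satisfied 3 clause(s); 3 remain; assigned so far: [1, 2]
unit clause [5] forces x5=T; simplify:
  satisfied 3 clause(s); 0 remain; assigned so far: [1, 2, 5]

Answer: 0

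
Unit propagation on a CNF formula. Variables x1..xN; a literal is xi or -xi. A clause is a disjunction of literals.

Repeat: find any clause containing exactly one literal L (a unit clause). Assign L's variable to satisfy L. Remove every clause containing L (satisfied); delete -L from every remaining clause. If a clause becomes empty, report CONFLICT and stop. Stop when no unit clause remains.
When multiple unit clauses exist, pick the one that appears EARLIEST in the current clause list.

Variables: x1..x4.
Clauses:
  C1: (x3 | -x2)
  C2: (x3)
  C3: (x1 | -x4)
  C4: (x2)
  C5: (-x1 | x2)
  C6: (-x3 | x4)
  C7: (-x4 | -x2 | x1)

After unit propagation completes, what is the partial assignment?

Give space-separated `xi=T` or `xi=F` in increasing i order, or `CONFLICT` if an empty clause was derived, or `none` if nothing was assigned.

unit clause [3] forces x3=T; simplify:
  drop -3 from [-3, 4] -> [4]
  satisfied 2 clause(s); 5 remain; assigned so far: [3]
unit clause [2] forces x2=T; simplify:
  drop -2 from [-4, -2, 1] -> [-4, 1]
  satisfied 2 clause(s); 3 remain; assigned so far: [2, 3]
unit clause [4] forces x4=T; simplify:
  drop -4 from [1, -4] -> [1]
  drop -4 from [-4, 1] -> [1]
  satisfied 1 clause(s); 2 remain; assigned so far: [2, 3, 4]
unit clause [1] forces x1=T; simplify:
  satisfied 2 clause(s); 0 remain; assigned so far: [1, 2, 3, 4]

Answer: x1=T x2=T x3=T x4=T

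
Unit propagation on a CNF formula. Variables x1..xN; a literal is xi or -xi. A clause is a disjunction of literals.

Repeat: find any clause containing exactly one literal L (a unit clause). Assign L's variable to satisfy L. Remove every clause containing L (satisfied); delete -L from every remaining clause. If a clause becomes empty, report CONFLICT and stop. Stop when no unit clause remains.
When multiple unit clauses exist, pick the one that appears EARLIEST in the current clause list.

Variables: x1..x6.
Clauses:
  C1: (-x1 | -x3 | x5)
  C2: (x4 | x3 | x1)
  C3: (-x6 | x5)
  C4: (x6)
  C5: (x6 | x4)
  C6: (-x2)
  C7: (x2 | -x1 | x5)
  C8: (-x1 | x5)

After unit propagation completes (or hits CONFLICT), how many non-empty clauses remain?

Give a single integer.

unit clause [6] forces x6=T; simplify:
  drop -6 from [-6, 5] -> [5]
  satisfied 2 clause(s); 6 remain; assigned so far: [6]
unit clause [5] forces x5=T; simplify:
  satisfied 4 clause(s); 2 remain; assigned so far: [5, 6]
unit clause [-2] forces x2=F; simplify:
  satisfied 1 clause(s); 1 remain; assigned so far: [2, 5, 6]

Answer: 1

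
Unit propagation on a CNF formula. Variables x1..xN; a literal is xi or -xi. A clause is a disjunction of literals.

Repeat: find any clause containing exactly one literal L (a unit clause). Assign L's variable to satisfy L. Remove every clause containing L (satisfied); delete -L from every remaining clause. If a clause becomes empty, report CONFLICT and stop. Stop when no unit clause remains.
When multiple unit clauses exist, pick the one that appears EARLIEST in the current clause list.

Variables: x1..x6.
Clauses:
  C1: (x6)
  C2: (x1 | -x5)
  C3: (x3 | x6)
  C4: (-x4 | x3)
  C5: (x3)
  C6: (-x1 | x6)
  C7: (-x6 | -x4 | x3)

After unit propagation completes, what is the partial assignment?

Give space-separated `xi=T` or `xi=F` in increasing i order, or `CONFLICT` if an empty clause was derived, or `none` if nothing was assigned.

unit clause [6] forces x6=T; simplify:
  drop -6 from [-6, -4, 3] -> [-4, 3]
  satisfied 3 clause(s); 4 remain; assigned so far: [6]
unit clause [3] forces x3=T; simplify:
  satisfied 3 clause(s); 1 remain; assigned so far: [3, 6]

Answer: x3=T x6=T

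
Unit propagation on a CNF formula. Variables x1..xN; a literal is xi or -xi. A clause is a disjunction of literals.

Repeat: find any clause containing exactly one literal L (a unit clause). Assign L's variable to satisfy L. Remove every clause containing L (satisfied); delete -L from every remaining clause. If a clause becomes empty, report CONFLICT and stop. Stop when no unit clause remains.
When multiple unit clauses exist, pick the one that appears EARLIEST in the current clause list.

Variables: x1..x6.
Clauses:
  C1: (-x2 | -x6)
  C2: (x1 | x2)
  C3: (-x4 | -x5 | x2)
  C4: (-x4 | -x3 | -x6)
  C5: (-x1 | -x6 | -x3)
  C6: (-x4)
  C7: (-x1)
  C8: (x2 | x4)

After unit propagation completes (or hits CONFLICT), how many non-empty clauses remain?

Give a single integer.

Answer: 0

Derivation:
unit clause [-4] forces x4=F; simplify:
  drop 4 from [2, 4] -> [2]
  satisfied 3 clause(s); 5 remain; assigned so far: [4]
unit clause [-1] forces x1=F; simplify:
  drop 1 from [1, 2] -> [2]
  satisfied 2 clause(s); 3 remain; assigned so far: [1, 4]
unit clause [2] forces x2=T; simplify:
  drop -2 from [-2, -6] -> [-6]
  satisfied 2 clause(s); 1 remain; assigned so far: [1, 2, 4]
unit clause [-6] forces x6=F; simplify:
  satisfied 1 clause(s); 0 remain; assigned so far: [1, 2, 4, 6]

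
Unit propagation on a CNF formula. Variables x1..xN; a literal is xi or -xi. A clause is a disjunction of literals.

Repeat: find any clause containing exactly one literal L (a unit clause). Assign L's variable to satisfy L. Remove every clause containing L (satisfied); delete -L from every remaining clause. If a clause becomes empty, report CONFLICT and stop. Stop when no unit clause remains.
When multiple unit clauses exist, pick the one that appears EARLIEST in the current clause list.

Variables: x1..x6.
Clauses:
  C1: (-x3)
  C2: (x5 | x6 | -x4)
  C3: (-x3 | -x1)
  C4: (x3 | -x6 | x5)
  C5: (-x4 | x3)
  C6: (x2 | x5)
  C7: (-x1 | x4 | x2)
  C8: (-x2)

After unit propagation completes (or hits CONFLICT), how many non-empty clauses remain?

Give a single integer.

Answer: 0

Derivation:
unit clause [-3] forces x3=F; simplify:
  drop 3 from [3, -6, 5] -> [-6, 5]
  drop 3 from [-4, 3] -> [-4]
  satisfied 2 clause(s); 6 remain; assigned so far: [3]
unit clause [-4] forces x4=F; simplify:
  drop 4 from [-1, 4, 2] -> [-1, 2]
  satisfied 2 clause(s); 4 remain; assigned so far: [3, 4]
unit clause [-2] forces x2=F; simplify:
  drop 2 from [2, 5] -> [5]
  drop 2 from [-1, 2] -> [-1]
  satisfied 1 clause(s); 3 remain; assigned so far: [2, 3, 4]
unit clause [5] forces x5=T; simplify:
  satisfied 2 clause(s); 1 remain; assigned so far: [2, 3, 4, 5]
unit clause [-1] forces x1=F; simplify:
  satisfied 1 clause(s); 0 remain; assigned so far: [1, 2, 3, 4, 5]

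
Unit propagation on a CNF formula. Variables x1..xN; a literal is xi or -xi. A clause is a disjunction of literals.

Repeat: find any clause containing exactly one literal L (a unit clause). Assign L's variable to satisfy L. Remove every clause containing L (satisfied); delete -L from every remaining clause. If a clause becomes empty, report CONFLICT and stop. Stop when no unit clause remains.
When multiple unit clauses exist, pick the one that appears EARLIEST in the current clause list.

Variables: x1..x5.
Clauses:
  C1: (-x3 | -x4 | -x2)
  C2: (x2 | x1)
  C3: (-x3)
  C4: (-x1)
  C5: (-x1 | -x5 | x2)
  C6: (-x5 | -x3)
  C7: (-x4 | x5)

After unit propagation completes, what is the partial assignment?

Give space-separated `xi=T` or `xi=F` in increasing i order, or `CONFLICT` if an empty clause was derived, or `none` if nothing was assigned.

Answer: x1=F x2=T x3=F

Derivation:
unit clause [-3] forces x3=F; simplify:
  satisfied 3 clause(s); 4 remain; assigned so far: [3]
unit clause [-1] forces x1=F; simplify:
  drop 1 from [2, 1] -> [2]
  satisfied 2 clause(s); 2 remain; assigned so far: [1, 3]
unit clause [2] forces x2=T; simplify:
  satisfied 1 clause(s); 1 remain; assigned so far: [1, 2, 3]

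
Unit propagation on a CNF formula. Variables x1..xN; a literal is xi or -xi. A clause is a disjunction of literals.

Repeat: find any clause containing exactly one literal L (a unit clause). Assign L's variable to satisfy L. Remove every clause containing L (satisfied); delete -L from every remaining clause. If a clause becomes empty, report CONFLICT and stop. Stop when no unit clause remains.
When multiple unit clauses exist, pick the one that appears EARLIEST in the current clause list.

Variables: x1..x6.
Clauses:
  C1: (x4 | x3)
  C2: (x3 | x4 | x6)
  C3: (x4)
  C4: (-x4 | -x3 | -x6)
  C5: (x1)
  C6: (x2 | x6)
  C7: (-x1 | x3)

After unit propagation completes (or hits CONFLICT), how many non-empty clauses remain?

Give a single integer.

Answer: 0

Derivation:
unit clause [4] forces x4=T; simplify:
  drop -4 from [-4, -3, -6] -> [-3, -6]
  satisfied 3 clause(s); 4 remain; assigned so far: [4]
unit clause [1] forces x1=T; simplify:
  drop -1 from [-1, 3] -> [3]
  satisfied 1 clause(s); 3 remain; assigned so far: [1, 4]
unit clause [3] forces x3=T; simplify:
  drop -3 from [-3, -6] -> [-6]
  satisfied 1 clause(s); 2 remain; assigned so far: [1, 3, 4]
unit clause [-6] forces x6=F; simplify:
  drop 6 from [2, 6] -> [2]
  satisfied 1 clause(s); 1 remain; assigned so far: [1, 3, 4, 6]
unit clause [2] forces x2=T; simplify:
  satisfied 1 clause(s); 0 remain; assigned so far: [1, 2, 3, 4, 6]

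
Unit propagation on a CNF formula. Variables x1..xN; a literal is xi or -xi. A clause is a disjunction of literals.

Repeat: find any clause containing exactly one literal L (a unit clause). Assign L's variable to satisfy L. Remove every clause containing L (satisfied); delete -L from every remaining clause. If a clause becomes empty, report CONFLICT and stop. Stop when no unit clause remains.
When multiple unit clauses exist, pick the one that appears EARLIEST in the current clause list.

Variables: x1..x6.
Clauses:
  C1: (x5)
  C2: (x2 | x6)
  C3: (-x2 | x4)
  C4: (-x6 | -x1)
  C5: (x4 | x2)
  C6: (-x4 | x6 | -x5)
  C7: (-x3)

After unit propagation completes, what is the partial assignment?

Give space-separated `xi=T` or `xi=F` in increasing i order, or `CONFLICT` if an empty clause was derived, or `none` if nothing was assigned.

unit clause [5] forces x5=T; simplify:
  drop -5 from [-4, 6, -5] -> [-4, 6]
  satisfied 1 clause(s); 6 remain; assigned so far: [5]
unit clause [-3] forces x3=F; simplify:
  satisfied 1 clause(s); 5 remain; assigned so far: [3, 5]

Answer: x3=F x5=T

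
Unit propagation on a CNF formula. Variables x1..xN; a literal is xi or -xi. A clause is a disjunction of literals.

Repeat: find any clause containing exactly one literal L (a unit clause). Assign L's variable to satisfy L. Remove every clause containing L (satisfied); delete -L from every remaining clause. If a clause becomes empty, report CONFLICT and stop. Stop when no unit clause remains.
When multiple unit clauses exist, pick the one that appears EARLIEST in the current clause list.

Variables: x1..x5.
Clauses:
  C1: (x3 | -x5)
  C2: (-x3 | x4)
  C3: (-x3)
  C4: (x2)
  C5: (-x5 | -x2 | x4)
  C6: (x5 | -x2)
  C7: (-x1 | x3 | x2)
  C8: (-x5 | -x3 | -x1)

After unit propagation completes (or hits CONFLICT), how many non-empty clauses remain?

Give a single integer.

unit clause [-3] forces x3=F; simplify:
  drop 3 from [3, -5] -> [-5]
  drop 3 from [-1, 3, 2] -> [-1, 2]
  satisfied 3 clause(s); 5 remain; assigned so far: [3]
unit clause [-5] forces x5=F; simplify:
  drop 5 from [5, -2] -> [-2]
  satisfied 2 clause(s); 3 remain; assigned so far: [3, 5]
unit clause [2] forces x2=T; simplify:
  drop -2 from [-2] -> [] (empty!)
  satisfied 2 clause(s); 1 remain; assigned so far: [2, 3, 5]
CONFLICT (empty clause)

Answer: 0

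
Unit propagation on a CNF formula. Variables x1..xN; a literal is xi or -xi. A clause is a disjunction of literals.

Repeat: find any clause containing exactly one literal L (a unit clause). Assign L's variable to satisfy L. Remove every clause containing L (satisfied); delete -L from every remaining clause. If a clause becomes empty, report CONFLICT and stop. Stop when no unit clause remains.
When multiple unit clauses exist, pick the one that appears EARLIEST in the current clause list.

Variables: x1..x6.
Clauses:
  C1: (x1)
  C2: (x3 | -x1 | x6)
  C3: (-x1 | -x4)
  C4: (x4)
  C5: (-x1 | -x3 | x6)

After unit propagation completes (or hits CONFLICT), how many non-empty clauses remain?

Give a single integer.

unit clause [1] forces x1=T; simplify:
  drop -1 from [3, -1, 6] -> [3, 6]
  drop -1 from [-1, -4] -> [-4]
  drop -1 from [-1, -3, 6] -> [-3, 6]
  satisfied 1 clause(s); 4 remain; assigned so far: [1]
unit clause [-4] forces x4=F; simplify:
  drop 4 from [4] -> [] (empty!)
  satisfied 1 clause(s); 3 remain; assigned so far: [1, 4]
CONFLICT (empty clause)

Answer: 2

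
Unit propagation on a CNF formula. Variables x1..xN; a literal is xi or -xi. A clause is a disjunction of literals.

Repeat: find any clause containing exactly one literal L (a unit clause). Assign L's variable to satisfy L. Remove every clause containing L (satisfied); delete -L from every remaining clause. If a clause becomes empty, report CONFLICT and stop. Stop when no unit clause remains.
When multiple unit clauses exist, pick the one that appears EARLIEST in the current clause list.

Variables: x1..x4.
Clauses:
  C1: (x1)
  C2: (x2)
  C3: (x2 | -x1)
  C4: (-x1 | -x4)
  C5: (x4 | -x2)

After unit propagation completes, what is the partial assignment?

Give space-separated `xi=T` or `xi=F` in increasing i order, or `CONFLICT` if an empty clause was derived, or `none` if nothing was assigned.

Answer: CONFLICT

Derivation:
unit clause [1] forces x1=T; simplify:
  drop -1 from [2, -1] -> [2]
  drop -1 from [-1, -4] -> [-4]
  satisfied 1 clause(s); 4 remain; assigned so far: [1]
unit clause [2] forces x2=T; simplify:
  drop -2 from [4, -2] -> [4]
  satisfied 2 clause(s); 2 remain; assigned so far: [1, 2]
unit clause [-4] forces x4=F; simplify:
  drop 4 from [4] -> [] (empty!)
  satisfied 1 clause(s); 1 remain; assigned so far: [1, 2, 4]
CONFLICT (empty clause)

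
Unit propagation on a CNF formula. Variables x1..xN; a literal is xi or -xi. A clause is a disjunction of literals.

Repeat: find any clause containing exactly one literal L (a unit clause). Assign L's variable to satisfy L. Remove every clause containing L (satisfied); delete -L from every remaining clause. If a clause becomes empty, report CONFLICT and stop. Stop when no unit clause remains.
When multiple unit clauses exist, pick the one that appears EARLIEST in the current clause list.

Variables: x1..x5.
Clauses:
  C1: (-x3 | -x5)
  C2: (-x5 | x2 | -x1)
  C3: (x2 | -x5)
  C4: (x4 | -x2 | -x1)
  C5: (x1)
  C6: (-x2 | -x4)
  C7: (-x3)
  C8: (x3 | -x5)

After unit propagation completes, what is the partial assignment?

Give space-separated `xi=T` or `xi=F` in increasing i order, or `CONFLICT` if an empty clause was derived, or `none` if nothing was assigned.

Answer: x1=T x3=F x5=F

Derivation:
unit clause [1] forces x1=T; simplify:
  drop -1 from [-5, 2, -1] -> [-5, 2]
  drop -1 from [4, -2, -1] -> [4, -2]
  satisfied 1 clause(s); 7 remain; assigned so far: [1]
unit clause [-3] forces x3=F; simplify:
  drop 3 from [3, -5] -> [-5]
  satisfied 2 clause(s); 5 remain; assigned so far: [1, 3]
unit clause [-5] forces x5=F; simplify:
  satisfied 3 clause(s); 2 remain; assigned so far: [1, 3, 5]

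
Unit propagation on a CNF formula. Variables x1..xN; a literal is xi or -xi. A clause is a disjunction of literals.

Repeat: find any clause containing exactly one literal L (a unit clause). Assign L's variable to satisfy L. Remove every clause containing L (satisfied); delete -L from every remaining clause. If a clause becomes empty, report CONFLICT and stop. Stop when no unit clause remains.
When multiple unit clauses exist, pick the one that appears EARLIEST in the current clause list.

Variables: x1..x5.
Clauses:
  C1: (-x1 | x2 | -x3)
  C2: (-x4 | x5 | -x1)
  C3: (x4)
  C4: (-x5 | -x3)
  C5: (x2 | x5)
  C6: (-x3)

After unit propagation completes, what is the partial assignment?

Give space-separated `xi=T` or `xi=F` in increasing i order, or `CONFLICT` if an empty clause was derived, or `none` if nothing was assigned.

unit clause [4] forces x4=T; simplify:
  drop -4 from [-4, 5, -1] -> [5, -1]
  satisfied 1 clause(s); 5 remain; assigned so far: [4]
unit clause [-3] forces x3=F; simplify:
  satisfied 3 clause(s); 2 remain; assigned so far: [3, 4]

Answer: x3=F x4=T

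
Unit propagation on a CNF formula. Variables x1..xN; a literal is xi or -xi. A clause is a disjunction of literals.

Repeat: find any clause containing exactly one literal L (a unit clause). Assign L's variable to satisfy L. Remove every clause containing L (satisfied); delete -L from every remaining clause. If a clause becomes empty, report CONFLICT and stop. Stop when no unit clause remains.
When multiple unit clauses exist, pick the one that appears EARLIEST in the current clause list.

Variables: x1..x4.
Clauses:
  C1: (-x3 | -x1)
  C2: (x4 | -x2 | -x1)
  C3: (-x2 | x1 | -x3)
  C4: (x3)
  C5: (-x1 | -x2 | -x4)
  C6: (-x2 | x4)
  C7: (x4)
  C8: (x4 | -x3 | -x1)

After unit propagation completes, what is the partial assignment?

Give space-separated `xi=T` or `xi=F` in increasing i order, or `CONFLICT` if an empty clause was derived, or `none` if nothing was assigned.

Answer: x1=F x2=F x3=T x4=T

Derivation:
unit clause [3] forces x3=T; simplify:
  drop -3 from [-3, -1] -> [-1]
  drop -3 from [-2, 1, -3] -> [-2, 1]
  drop -3 from [4, -3, -1] -> [4, -1]
  satisfied 1 clause(s); 7 remain; assigned so far: [3]
unit clause [-1] forces x1=F; simplify:
  drop 1 from [-2, 1] -> [-2]
  satisfied 4 clause(s); 3 remain; assigned so far: [1, 3]
unit clause [-2] forces x2=F; simplify:
  satisfied 2 clause(s); 1 remain; assigned so far: [1, 2, 3]
unit clause [4] forces x4=T; simplify:
  satisfied 1 clause(s); 0 remain; assigned so far: [1, 2, 3, 4]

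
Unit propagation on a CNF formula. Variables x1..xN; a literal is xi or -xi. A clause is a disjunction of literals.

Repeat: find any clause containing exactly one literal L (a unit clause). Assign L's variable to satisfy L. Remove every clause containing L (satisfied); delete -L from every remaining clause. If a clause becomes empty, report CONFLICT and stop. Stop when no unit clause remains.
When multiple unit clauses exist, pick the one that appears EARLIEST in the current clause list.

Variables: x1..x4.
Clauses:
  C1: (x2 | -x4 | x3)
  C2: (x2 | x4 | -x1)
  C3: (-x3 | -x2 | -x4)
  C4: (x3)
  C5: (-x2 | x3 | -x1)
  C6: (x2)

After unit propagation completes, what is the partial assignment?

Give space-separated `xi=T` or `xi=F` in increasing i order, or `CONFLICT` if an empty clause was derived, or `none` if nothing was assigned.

Answer: x2=T x3=T x4=F

Derivation:
unit clause [3] forces x3=T; simplify:
  drop -3 from [-3, -2, -4] -> [-2, -4]
  satisfied 3 clause(s); 3 remain; assigned so far: [3]
unit clause [2] forces x2=T; simplify:
  drop -2 from [-2, -4] -> [-4]
  satisfied 2 clause(s); 1 remain; assigned so far: [2, 3]
unit clause [-4] forces x4=F; simplify:
  satisfied 1 clause(s); 0 remain; assigned so far: [2, 3, 4]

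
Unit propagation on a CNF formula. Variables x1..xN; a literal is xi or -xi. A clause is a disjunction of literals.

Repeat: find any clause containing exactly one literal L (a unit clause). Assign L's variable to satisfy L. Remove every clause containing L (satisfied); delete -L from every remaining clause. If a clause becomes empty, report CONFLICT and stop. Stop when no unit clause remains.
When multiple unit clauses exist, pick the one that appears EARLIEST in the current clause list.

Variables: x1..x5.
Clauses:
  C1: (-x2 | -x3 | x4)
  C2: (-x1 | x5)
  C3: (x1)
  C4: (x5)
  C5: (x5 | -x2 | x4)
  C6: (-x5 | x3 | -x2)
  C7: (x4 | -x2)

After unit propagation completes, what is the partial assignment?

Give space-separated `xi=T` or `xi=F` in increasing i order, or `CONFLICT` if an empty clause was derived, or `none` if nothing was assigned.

unit clause [1] forces x1=T; simplify:
  drop -1 from [-1, 5] -> [5]
  satisfied 1 clause(s); 6 remain; assigned so far: [1]
unit clause [5] forces x5=T; simplify:
  drop -5 from [-5, 3, -2] -> [3, -2]
  satisfied 3 clause(s); 3 remain; assigned so far: [1, 5]

Answer: x1=T x5=T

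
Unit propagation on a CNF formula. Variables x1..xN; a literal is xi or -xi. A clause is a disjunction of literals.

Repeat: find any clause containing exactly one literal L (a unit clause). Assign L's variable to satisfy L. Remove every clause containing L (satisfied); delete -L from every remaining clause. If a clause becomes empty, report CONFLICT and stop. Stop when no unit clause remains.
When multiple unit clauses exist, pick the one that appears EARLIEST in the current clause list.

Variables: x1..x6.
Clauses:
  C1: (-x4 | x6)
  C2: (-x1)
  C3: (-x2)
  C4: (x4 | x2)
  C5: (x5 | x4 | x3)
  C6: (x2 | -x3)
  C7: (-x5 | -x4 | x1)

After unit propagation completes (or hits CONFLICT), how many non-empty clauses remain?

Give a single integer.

Answer: 0

Derivation:
unit clause [-1] forces x1=F; simplify:
  drop 1 from [-5, -4, 1] -> [-5, -4]
  satisfied 1 clause(s); 6 remain; assigned so far: [1]
unit clause [-2] forces x2=F; simplify:
  drop 2 from [4, 2] -> [4]
  drop 2 from [2, -3] -> [-3]
  satisfied 1 clause(s); 5 remain; assigned so far: [1, 2]
unit clause [4] forces x4=T; simplify:
  drop -4 from [-4, 6] -> [6]
  drop -4 from [-5, -4] -> [-5]
  satisfied 2 clause(s); 3 remain; assigned so far: [1, 2, 4]
unit clause [6] forces x6=T; simplify:
  satisfied 1 clause(s); 2 remain; assigned so far: [1, 2, 4, 6]
unit clause [-3] forces x3=F; simplify:
  satisfied 1 clause(s); 1 remain; assigned so far: [1, 2, 3, 4, 6]
unit clause [-5] forces x5=F; simplify:
  satisfied 1 clause(s); 0 remain; assigned so far: [1, 2, 3, 4, 5, 6]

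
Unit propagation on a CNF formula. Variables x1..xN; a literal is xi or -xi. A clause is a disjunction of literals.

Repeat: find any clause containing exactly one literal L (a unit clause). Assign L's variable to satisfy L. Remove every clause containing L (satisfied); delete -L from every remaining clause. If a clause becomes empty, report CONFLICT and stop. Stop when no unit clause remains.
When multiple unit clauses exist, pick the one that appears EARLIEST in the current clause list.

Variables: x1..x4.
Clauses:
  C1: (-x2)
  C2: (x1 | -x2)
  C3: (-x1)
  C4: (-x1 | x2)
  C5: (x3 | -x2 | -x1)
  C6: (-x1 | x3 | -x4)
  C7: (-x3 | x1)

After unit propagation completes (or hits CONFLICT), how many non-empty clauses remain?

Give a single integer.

unit clause [-2] forces x2=F; simplify:
  drop 2 from [-1, 2] -> [-1]
  satisfied 3 clause(s); 4 remain; assigned so far: [2]
unit clause [-1] forces x1=F; simplify:
  drop 1 from [-3, 1] -> [-3]
  satisfied 3 clause(s); 1 remain; assigned so far: [1, 2]
unit clause [-3] forces x3=F; simplify:
  satisfied 1 clause(s); 0 remain; assigned so far: [1, 2, 3]

Answer: 0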